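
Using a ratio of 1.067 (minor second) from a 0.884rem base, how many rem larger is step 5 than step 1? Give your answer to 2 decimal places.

0.28rem

Step 1: 0.884 × 1.067 = 0.9432rem
Step 5: 0.884 × 1.067⁵ = 1.2226rem
Difference: 1.2226 − 0.9432 = 0.2794rem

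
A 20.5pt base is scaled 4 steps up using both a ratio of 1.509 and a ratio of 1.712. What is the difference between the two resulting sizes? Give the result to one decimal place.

69.8pt

At 1.509: 20.5 × 1.509⁴ = 106.295pt
At 1.712: 20.5 × 1.712⁴ = 176.104pt
Difference: 176.104 − 106.295 = 69.809pt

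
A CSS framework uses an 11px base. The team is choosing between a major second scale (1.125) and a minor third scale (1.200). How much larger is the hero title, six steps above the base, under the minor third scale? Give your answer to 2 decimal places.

10.55px

Major second: 11.0 × 1.125⁶ = 22.3002px
Minor third: 11.0 × 1.200⁶ = 32.8458px
Difference: 32.8458 − 22.3002 = 10.5456px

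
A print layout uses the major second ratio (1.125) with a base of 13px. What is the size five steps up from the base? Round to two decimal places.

A modular type scale is a geometric sequence: sizeₙ = base × rⁿ.
13.0 × 1.125⁵ = 13.0 × 1.80203 ≈ 23.43

23.43px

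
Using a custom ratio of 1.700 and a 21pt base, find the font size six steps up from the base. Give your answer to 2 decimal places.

506.89pt

21.0 × 1.700⁶ = 21.0 × 24.13757 ≈ 506.89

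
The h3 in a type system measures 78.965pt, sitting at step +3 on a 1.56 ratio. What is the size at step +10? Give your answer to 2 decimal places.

1775.44pt

The gap is 10 − (3) = 7 steps, so the factor is 1.56^7.
78.965 × 1.56⁷ = 78.965 × 22.48393 ≈ 1775.443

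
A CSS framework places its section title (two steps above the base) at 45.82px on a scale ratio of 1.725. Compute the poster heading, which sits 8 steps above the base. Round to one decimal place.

Moving from step +2 to step +8 is 6 steps up, so multiply by r⁶.
45.82 × 1.725⁶ = 45.82 × 26.34721 ≈ 1207.229

1207.2px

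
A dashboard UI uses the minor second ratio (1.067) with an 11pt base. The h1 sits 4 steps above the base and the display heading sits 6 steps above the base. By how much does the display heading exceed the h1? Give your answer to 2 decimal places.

1.97pt

Step 4: 11.0 × 1.067⁴ = 14.2577pt
Step 6: 11.0 × 1.067⁶ = 16.2323pt
Difference: 16.2323 − 14.2577 = 1.9746pt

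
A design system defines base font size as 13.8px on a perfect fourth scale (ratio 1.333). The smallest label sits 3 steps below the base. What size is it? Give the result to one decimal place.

5.8px

Every step multiplies by the scale ratio.
13.8 ÷ 1.333³ = 13.8 ÷ 2.36859 ≈ 5.83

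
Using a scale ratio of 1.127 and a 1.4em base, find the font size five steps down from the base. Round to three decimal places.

0.770em

1.4 ÷ 1.127⁵ = 1.4 ÷ 1.81811 ≈ 0.770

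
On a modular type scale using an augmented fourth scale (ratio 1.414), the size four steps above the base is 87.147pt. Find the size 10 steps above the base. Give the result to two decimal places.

696.54pt

87.147 × 1.414⁶ = 87.147 × 7.99275 ≈ 696.545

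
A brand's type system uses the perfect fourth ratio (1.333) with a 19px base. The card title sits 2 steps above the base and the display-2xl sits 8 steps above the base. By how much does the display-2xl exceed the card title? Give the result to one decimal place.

Step 2: 19.0 × 1.333² = 33.761px
Step 8: 19.0 × 1.333⁸ = 189.406px
Difference: 189.406 − 33.761 = 155.645px

155.6px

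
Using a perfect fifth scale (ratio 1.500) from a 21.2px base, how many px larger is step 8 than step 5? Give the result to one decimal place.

Step 5: 21.2 × 1.500⁵ = 160.987px
Step 8: 21.2 × 1.500⁸ = 543.333px
Difference: 543.333 − 160.987 = 382.346px

382.3px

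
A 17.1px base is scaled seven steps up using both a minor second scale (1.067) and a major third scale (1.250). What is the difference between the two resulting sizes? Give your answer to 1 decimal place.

Minor second: 17.1 × 1.067⁷ = 26.924px
Major third: 17.1 × 1.250⁷ = 81.539px
Difference: 81.539 − 26.924 = 54.615px

54.6px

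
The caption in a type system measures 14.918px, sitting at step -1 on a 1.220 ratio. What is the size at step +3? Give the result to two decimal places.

14.918 × 1.220⁴ = 14.918 × 2.21533 ≈ 33.048

33.05px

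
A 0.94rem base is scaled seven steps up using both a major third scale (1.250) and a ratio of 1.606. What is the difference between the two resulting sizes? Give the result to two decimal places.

Major third: 0.94 × 1.250⁷ = 4.4823rem
At 1.606: 0.94 × 1.606⁷ = 25.9028rem
Difference: 25.9028 − 4.4823 = 21.4205rem

21.42rem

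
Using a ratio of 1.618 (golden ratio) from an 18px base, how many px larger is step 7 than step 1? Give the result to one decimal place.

493.4px

Step 1: 18.0 × 1.618 = 29.124px
Step 7: 18.0 × 1.618⁷ = 522.543px
Difference: 522.543 − 29.124 = 493.419px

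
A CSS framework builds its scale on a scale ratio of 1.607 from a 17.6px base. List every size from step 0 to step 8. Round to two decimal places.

Step 0: 17.6px
Step 1: 17.6 × 1.607 = 28.28
Step 2: 17.6 × 1.607² = 45.45
Step 3: 17.6 × 1.607³ = 73.04
Step 4: 17.6 × 1.607⁴ = 117.38
Step 5: 17.6 × 1.607⁵ = 188.62
Step 6: 17.6 × 1.607⁶ = 303.12
Step 7: 17.6 × 1.607⁷ = 487.11
Step 8: 17.6 × 1.607⁸ = 782.78

17.60px, 28.28px, 45.45px, 73.04px, 117.38px, 188.62px, 303.12px, 487.11px, 782.78px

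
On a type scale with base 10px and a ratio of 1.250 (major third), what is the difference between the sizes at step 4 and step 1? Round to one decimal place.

11.9px

Step 1: 10.0 × 1.250 = 12.500px
Step 4: 10.0 × 1.250⁴ = 24.414px
Difference: 24.414 − 12.500 = 11.914px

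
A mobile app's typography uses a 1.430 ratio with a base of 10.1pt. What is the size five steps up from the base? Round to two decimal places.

60.40pt

A modular type scale is a geometric sequence: sizeₙ = base × rⁿ.
10.1 × 1.430⁵ = 10.1 × 5.97971 ≈ 60.40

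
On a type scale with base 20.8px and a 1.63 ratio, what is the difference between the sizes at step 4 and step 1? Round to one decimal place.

112.9px

Step 1: 20.8 × 1.63 = 33.904px
Step 4: 20.8 × 1.63⁴ = 146.830px
Difference: 146.830 − 33.904 = 112.926px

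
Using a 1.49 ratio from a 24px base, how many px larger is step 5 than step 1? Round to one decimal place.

Step 1: 24.0 × 1.49 = 35.760px
Step 5: 24.0 × 1.49⁵ = 176.255px
Difference: 176.255 − 35.760 = 140.495px

140.5px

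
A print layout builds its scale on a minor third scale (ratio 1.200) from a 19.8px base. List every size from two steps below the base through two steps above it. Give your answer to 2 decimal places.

13.75px, 16.50px, 19.80px, 23.76px, 28.51px

Step -2: 19.8 ÷ 1.200² = 13.75
Step -1: 19.8 ÷ 1.200 = 16.50
Step 0: 19.8px
Step 1: 19.8 × 1.200 = 23.76
Step 2: 19.8 × 1.200² = 28.51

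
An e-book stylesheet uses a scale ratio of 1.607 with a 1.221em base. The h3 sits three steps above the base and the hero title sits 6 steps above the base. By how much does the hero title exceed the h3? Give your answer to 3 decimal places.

Step 3: 1.221 × 1.607³ = 5.06714em
Step 6: 1.221 × 1.607⁶ = 21.02863em
Difference: 21.02863 − 5.06714 = 15.96149em

15.961em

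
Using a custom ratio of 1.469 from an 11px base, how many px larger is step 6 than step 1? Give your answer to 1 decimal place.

Step 1: 11.0 × 1.469 = 16.159px
Step 6: 11.0 × 1.469⁶ = 110.541px
Difference: 110.541 − 16.159 = 94.382px

94.4px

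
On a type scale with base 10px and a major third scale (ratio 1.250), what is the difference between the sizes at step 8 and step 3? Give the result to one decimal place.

40.1px

Step 3: 10.0 × 1.250³ = 19.531px
Step 8: 10.0 × 1.250⁸ = 59.605px
Difference: 59.605 − 19.531 = 40.074px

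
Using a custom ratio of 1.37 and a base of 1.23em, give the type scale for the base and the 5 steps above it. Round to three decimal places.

1.230em, 1.685em, 2.309em, 3.163em, 4.333em, 5.936em

Step 0: 1.23em
Step 1: 1.23 × 1.37 = 1.685
Step 2: 1.23 × 1.37² = 2.309
Step 3: 1.23 × 1.37³ = 3.163
Step 4: 1.23 × 1.37⁴ = 4.333
Step 5: 1.23 × 1.37⁵ = 5.936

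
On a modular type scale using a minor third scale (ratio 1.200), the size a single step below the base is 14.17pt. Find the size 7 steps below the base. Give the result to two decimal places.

14.17 ÷ 1.200⁶ = 14.17 ÷ 2.98598 ≈ 4.746

4.75pt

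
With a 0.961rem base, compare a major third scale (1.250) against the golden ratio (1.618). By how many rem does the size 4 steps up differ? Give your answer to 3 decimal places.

Major third: 0.961 × 1.250⁴ = 2.34619rem
Golden ratio: 0.961 × 1.618⁴ = 6.58624rem
Difference: 6.58624 − 2.34619 = 4.24005rem

4.240rem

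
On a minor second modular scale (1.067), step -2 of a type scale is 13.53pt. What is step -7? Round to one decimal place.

13.53 ÷ 1.067⁵ = 13.53 ÷ 1.38300 ≈ 9.783

9.8pt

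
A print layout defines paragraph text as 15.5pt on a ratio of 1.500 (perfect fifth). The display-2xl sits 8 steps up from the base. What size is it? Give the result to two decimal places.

397.25pt

A modular type scale is a geometric sequence: sizeₙ = base × rⁿ.
15.5 × 1.500⁸ = 15.5 × 25.62891 ≈ 397.25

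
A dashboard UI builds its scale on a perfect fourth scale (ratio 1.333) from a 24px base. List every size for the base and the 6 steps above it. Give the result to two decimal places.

Step 0: 24px
Step 1: 24.0 × 1.333 = 31.99
Step 2: 24.0 × 1.333² = 42.65
Step 3: 24.0 × 1.333³ = 56.85
Step 4: 24.0 × 1.333⁴ = 75.78
Step 5: 24.0 × 1.333⁵ = 101.01
Step 6: 24.0 × 1.333⁶ = 134.65

24.00px, 31.99px, 42.65px, 56.85px, 75.78px, 101.01px, 134.65px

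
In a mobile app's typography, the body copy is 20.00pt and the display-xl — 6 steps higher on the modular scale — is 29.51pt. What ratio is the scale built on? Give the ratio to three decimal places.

r⁶ = 29.51 / 20.00, so r = (29.51/20.00)^(1/6).
r = 1.4755^(1/6) ≈ 1.0670

1.067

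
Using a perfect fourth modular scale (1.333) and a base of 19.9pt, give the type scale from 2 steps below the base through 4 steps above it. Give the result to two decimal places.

11.20pt, 14.93pt, 19.90pt, 26.53pt, 35.36pt, 47.14pt, 62.83pt

Step -2: 19.9 ÷ 1.333² = 11.20
Step -1: 19.9 ÷ 1.333 = 14.93
Step 0: 19.9pt
Step 1: 19.9 × 1.333 = 26.53
Step 2: 19.9 × 1.333² = 35.36
Step 3: 19.9 × 1.333³ = 47.14
Step 4: 19.9 × 1.333⁴ = 62.83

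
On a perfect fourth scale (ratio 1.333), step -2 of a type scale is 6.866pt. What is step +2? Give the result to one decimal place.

21.7pt

6.866 × 1.333⁴ = 6.866 × 3.15733 ≈ 21.678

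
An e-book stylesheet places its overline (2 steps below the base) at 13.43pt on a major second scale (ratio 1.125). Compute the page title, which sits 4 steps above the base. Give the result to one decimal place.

Moving from step -2 to step +4 is 6 steps up, so multiply by r⁶.
13.43 × 1.125⁶ = 13.43 × 2.02729 ≈ 27.226

27.2pt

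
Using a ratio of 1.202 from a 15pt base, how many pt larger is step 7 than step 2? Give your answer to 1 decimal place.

Step 2: 15.0 × 1.202² = 21.672pt
Step 7: 15.0 × 1.202⁷ = 54.378pt
Difference: 54.378 − 21.672 = 32.706pt

32.7pt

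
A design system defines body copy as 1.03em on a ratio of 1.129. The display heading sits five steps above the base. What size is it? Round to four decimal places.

1.8893em

A modular type scale is a geometric sequence: sizeₙ = base × rⁿ.
1.03 × 1.129⁵ = 1.03 × 1.83430 ≈ 1.8893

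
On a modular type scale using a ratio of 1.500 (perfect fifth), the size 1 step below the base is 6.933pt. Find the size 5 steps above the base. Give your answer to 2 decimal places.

78.97pt

The gap is 5 − (-1) = 6 steps, so the factor is 1.500^6.
6.933 × 1.500⁶ = 6.933 × 11.39062 ≈ 78.971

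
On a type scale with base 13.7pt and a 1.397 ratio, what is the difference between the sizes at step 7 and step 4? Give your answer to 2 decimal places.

Step 4: 13.7 × 1.397⁴ = 52.1803pt
Step 7: 13.7 × 1.397⁷ = 142.2641pt
Difference: 142.2641 − 52.1803 = 90.0838pt

90.08pt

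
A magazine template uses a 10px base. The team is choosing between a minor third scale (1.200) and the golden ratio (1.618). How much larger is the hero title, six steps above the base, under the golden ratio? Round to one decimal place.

Minor third: 10.0 × 1.200⁶ = 29.860px
Golden ratio: 10.0 × 1.618⁶ = 179.420px
Difference: 179.420 − 29.860 = 149.560px

149.6px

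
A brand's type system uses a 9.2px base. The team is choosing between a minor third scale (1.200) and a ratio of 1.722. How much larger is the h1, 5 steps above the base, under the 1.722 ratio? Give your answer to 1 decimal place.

116.4px

Minor third: 9.2 × 1.200⁵ = 22.893px
At 1.722: 9.2 × 1.722⁵ = 139.301px
Difference: 139.301 − 22.893 = 116.408px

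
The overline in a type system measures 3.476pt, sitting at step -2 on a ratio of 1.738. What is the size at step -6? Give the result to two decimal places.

3.476 ÷ 1.738⁴ = 3.476 ÷ 9.12429 ≈ 0.381

0.38pt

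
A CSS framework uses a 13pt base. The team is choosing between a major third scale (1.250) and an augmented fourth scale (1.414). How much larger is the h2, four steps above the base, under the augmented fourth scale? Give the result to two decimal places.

Major third: 13.0 × 1.250⁴ = 31.7383pt
Augmented fourth: 13.0 × 1.414⁴ = 51.9686pt
Difference: 51.9686 − 31.7383 = 20.2303pt

20.23pt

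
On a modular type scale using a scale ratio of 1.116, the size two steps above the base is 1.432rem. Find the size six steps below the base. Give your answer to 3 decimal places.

0.595rem

1.432 ÷ 1.116⁸ = 1.432 ÷ 2.40610 ≈ 0.595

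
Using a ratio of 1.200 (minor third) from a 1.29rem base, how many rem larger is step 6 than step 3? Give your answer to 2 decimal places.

1.62rem

Step 3: 1.29 × 1.200³ = 2.2291rem
Step 6: 1.29 × 1.200⁶ = 3.8519rem
Difference: 3.8519 − 2.2291 = 1.6228rem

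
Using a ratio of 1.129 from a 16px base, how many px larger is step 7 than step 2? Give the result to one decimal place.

Step 2: 16.0 × 1.129² = 20.394px
Step 7: 16.0 × 1.129⁷ = 37.409px
Difference: 37.409 − 20.394 = 17.015px

17.0px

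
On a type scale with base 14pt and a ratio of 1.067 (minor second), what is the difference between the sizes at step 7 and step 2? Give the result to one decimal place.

6.1pt

Step 2: 14.0 × 1.067² = 15.939pt
Step 7: 14.0 × 1.067⁷ = 22.043pt
Difference: 22.043 − 15.939 = 6.104pt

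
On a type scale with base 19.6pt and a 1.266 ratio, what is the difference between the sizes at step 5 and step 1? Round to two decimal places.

Step 1: 19.6 × 1.266 = 24.8136pt
Step 5: 19.6 × 1.266⁵ = 63.7418pt
Difference: 63.7418 − 24.8136 = 38.9282pt

38.93pt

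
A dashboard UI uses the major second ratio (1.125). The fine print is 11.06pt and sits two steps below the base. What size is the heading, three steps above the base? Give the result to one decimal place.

The gap is 3 − (-2) = 5 steps, so the factor is 1.125^5.
11.06 × 1.125⁵ = 11.06 × 1.80203 ≈ 19.930

19.9pt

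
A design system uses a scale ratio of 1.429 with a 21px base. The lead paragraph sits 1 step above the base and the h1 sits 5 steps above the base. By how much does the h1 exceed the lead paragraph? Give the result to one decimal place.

95.1px

Step 1: 21.0 × 1.429 = 30.009px
Step 5: 21.0 × 1.429⁵ = 125.135px
Difference: 125.135 − 30.009 = 95.126px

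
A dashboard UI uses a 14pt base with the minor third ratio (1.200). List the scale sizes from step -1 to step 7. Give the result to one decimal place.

11.7pt, 14.0pt, 16.8pt, 20.2pt, 24.2pt, 29.0pt, 34.8pt, 41.8pt, 50.2pt

Step -1: 14.0 ÷ 1.200 = 11.7
Step 0: 14pt
Step 1: 14.0 × 1.200 = 16.8
Step 2: 14.0 × 1.200² = 20.2
Step 3: 14.0 × 1.200³ = 24.2
Step 4: 14.0 × 1.200⁴ = 29.0
Step 5: 14.0 × 1.200⁵ = 34.8
Step 6: 14.0 × 1.200⁶ = 41.8
Step 7: 14.0 × 1.200⁷ = 50.2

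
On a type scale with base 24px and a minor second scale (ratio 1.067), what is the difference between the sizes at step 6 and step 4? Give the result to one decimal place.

4.3px

Step 4: 24.0 × 1.067⁴ = 31.108px
Step 6: 24.0 × 1.067⁶ = 35.416px
Difference: 35.416 − 31.108 = 4.308px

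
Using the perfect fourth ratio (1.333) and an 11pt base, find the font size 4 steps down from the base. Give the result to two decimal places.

Each step on a modular scale multiplies by the ratio, so the size n steps from the base is base × ratioⁿ.
11.0 ÷ 1.333⁴ = 11.0 ÷ 3.15733 ≈ 3.48

3.48pt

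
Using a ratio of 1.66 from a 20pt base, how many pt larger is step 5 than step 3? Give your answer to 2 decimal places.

Step 3: 20.0 × 1.66³ = 91.4859pt
Step 5: 20.0 × 1.66⁵ = 252.0986pt
Difference: 252.0986 − 91.4859 = 160.6127pt

160.61pt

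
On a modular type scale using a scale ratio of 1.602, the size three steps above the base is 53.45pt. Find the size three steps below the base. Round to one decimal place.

3.2pt

53.45 ÷ 1.602⁶ = 53.45 ÷ 16.90344 ≈ 3.162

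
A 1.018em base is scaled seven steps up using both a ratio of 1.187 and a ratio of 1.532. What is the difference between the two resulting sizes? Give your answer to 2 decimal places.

16.78em

At 1.187: 1.018 × 1.187⁷ = 3.3799em
At 1.532: 1.018 × 1.532⁷ = 20.1632em
Difference: 20.1632 − 3.3799 = 16.7833em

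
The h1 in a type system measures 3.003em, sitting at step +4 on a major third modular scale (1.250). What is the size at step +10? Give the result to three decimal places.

3.003 × 1.250⁶ = 3.003 × 3.81470 ≈ 11.456

11.456em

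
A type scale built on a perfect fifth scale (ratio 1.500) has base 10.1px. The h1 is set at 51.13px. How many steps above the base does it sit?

1.500ⁿ = 51.13 / 10.1 = 5.0624
n = ln(5.0624) / ln(1.500) = 1.6218 / 0.4055 ≈ 4.00

4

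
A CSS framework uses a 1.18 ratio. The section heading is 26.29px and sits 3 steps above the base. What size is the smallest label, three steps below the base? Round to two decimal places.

9.74px

26.29 ÷ 1.18⁶ = 26.29 ÷ 2.69955 ≈ 9.739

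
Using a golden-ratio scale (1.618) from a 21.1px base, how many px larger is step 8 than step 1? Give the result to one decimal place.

Step 1: 21.1 × 1.618 = 34.140px
Step 8: 21.1 × 1.618⁸ = 991.084px
Difference: 991.084 − 34.140 = 956.944px

956.9px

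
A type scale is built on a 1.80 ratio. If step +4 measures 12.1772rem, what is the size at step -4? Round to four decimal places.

Moving from step +4 to step -4 is 8 steps down, so divide by r⁸.
12.1772 ÷ 1.80⁸ = 12.1772 ÷ 110.19961 ≈ 0.1105

0.1105rem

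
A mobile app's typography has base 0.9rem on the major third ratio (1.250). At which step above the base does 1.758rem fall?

1.250ⁿ = 1.758 / 0.9 = 1.9533
n = ln(1.9533) / ln(1.250) = 0.6695 / 0.2231 ≈ 3.00

3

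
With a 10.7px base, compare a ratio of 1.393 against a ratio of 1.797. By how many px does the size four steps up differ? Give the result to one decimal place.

71.3px

At 1.393: 10.7 × 1.393⁴ = 40.289px
At 1.797: 10.7 × 1.797⁴ = 111.577px
Difference: 111.577 − 40.289 = 71.288px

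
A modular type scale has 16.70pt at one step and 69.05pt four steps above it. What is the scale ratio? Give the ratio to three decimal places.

r⁴ = 69.05 / 16.70, so r = (69.05/16.70)^(1/4).
r = 4.1347^(1/4) ≈ 1.4260

1.426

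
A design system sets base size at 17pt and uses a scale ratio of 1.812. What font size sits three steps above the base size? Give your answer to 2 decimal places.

A modular type scale is a geometric sequence: sizeₙ = base × rⁿ.
17.0 × 1.812³ = 17.0 × 5.94942 ≈ 101.14

101.14pt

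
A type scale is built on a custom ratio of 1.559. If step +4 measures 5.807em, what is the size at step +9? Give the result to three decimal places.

53.479em

The gap is 9 − (4) = 5 steps, so the factor is 1.559^5.
5.807 × 1.559⁵ = 5.807 × 9.20938 ≈ 53.479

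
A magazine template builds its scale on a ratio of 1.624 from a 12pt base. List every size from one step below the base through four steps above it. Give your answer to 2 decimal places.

Step -1: 12.0 ÷ 1.624 = 7.39
Step 0: 12pt
Step 1: 12.0 × 1.624 = 19.49
Step 2: 12.0 × 1.624² = 31.65
Step 3: 12.0 × 1.624³ = 51.40
Step 4: 12.0 × 1.624⁴ = 83.47

7.39pt, 12.00pt, 19.49pt, 31.65pt, 51.40pt, 83.47pt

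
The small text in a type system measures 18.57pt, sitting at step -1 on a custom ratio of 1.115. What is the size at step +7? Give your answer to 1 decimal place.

18.57 × 1.115⁸ = 18.57 × 2.38891 ≈ 44.362

44.4pt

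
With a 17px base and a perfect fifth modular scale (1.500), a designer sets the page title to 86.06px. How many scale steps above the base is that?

1.500ⁿ = 86.06 / 17 = 5.0624
n = ln(5.0624) / ln(1.500) = 1.6218 / 0.4055 ≈ 4.00

4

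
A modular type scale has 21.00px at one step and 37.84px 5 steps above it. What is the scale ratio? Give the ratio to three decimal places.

1.125

r⁵ = 37.84 / 21.00, so r = (37.84/21.00)^(1/5).
r = 1.8019^(1/5) ≈ 1.1250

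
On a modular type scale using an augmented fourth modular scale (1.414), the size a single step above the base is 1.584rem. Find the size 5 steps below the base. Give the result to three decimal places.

1.584 ÷ 1.414⁶ = 1.584 ÷ 7.99275 ≈ 0.198

0.198rem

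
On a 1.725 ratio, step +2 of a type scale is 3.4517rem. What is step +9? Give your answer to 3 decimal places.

3.4517 × 1.725⁷ = 3.4517 × 45.44893 ≈ 156.876

156.876rem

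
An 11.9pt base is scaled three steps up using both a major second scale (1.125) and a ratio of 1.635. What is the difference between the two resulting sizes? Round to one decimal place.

35.1pt

Major second: 11.9 × 1.125³ = 16.944pt
At 1.635: 11.9 × 1.635³ = 52.012pt
Difference: 52.012 − 16.944 = 35.068pt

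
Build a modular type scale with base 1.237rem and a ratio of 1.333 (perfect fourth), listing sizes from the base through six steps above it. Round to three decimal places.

1.237rem, 1.649rem, 2.198rem, 2.930rem, 3.906rem, 5.206rem, 6.940rem

Step 0: 1.237rem
Step 1: 1.237 × 1.333 = 1.649
Step 2: 1.237 × 1.333² = 2.198
Step 3: 1.237 × 1.333³ = 2.930
Step 4: 1.237 × 1.333⁴ = 3.906
Step 5: 1.237 × 1.333⁵ = 5.206
Step 6: 1.237 × 1.333⁶ = 6.940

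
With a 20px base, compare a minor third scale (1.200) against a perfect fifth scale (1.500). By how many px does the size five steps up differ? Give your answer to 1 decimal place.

Minor third: 20.0 × 1.200⁵ = 49.766px
Perfect fifth: 20.0 × 1.500⁵ = 151.875px
Difference: 151.875 − 49.766 = 102.109px

102.1px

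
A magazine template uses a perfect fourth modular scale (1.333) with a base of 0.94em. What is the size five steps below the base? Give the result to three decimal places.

0.94 ÷ 1.333⁵ = 0.94 ÷ 4.20873 ≈ 0.223

0.223em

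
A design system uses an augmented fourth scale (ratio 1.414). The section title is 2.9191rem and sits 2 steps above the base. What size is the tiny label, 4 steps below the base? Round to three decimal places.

2.9191 ÷ 1.414⁶ = 2.9191 ÷ 7.99275 ≈ 0.365

0.365rem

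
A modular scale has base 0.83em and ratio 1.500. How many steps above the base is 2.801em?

1.500ⁿ = 2.801 / 0.83 = 3.3747
n = ln(3.3747) / ln(1.500) = 1.2163 / 0.4055 ≈ 3.00

3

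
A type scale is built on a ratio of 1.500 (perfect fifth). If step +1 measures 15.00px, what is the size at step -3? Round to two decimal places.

2.96px

15.00 ÷ 1.500⁴ = 15.00 ÷ 5.06250 ≈ 2.963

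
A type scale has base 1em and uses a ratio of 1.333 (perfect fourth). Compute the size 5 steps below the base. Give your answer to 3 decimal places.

0.238em

1.0 ÷ 1.333⁵ = 1.0 ÷ 4.20873 ≈ 0.238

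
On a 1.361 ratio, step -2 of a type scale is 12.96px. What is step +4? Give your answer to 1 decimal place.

82.4px

12.96 × 1.361⁶ = 12.96 × 6.35549 ≈ 82.367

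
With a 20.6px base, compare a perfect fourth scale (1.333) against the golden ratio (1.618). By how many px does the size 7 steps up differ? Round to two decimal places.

443.97px

Perfect fourth: 20.6 × 1.333⁷ = 154.0559px
Golden ratio: 20.6 × 1.618⁷ = 598.0216px
Difference: 598.0216 − 154.0559 = 443.9657px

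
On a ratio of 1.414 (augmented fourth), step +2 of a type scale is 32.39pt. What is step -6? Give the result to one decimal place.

2.0pt

Moving from step +2 to step -6 is 8 steps down, so divide by r⁸.
32.39 ÷ 1.414⁸ = 32.39 ÷ 15.98068 ≈ 2.027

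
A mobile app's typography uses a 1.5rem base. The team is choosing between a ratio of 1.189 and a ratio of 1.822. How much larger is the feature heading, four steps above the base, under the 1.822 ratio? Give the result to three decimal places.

At 1.189: 1.5 × 1.189⁴ = 2.99791rem
At 1.822: 1.5 × 1.822⁴ = 16.53045rem
Difference: 16.53045 − 2.99791 = 13.53254rem

13.533rem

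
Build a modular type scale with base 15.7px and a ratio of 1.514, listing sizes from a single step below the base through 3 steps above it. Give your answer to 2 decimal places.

10.37px, 15.70px, 23.77px, 35.99px, 54.49px

Step -1: 15.7 ÷ 1.514 = 10.37
Step 0: 15.7px
Step 1: 15.7 × 1.514 = 23.77
Step 2: 15.7 × 1.514² = 35.99
Step 3: 15.7 × 1.514³ = 54.49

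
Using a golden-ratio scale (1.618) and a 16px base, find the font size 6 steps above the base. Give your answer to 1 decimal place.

287.1px

16.0 × 1.618⁶ = 16.0 × 17.94201 ≈ 287.07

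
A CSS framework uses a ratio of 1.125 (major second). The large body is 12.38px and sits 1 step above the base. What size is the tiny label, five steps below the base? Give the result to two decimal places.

6.11px

The gap is -5 − (1) = -6 steps, so the factor is 1.125^-6.
12.38 ÷ 1.125⁶ = 12.38 ÷ 2.02729 ≈ 6.107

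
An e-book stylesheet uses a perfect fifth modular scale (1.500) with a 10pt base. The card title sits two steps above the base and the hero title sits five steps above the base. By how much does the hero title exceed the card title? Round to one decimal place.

Step 2: 10.0 × 1.500² = 22.500pt
Step 5: 10.0 × 1.500⁵ = 75.938pt
Difference: 75.938 − 22.500 = 53.438pt

53.4pt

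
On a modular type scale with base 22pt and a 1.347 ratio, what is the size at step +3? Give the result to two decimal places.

53.77pt

Every step multiplies by the scale ratio.
22.0 × 1.347³ = 22.0 × 2.44401 ≈ 53.77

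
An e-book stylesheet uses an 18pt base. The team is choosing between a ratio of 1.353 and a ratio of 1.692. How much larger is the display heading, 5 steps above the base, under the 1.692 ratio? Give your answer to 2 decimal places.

At 1.353: 18.0 × 1.353⁵ = 81.6134pt
At 1.692: 18.0 × 1.692⁵ = 249.6171pt
Difference: 249.6171 − 81.6134 = 168.0037pt

168.00pt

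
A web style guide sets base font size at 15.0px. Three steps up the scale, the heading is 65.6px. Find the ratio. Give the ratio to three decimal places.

r³ = 65.6 / 15.0, so r = (65.6/15.0)^(1/3).
r = 4.3733^(1/3) ≈ 1.6353

1.635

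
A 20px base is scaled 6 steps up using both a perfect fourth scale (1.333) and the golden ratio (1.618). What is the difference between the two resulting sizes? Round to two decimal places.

Perfect fourth: 20.0 × 1.333⁶ = 112.2047px
Golden ratio: 20.0 × 1.618⁶ = 358.8402px
Difference: 358.8402 − 112.2047 = 246.6355px

246.64px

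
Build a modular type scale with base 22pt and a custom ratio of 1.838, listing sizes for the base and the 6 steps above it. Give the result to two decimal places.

Step 0: 22pt
Step 1: 22.0 × 1.838 = 40.44
Step 2: 22.0 × 1.838² = 74.32
Step 3: 22.0 × 1.838³ = 136.60
Step 4: 22.0 × 1.838⁴ = 251.08
Step 5: 22.0 × 1.838⁵ = 461.48
Step 6: 22.0 × 1.838⁶ = 848.20

22.00pt, 40.44pt, 74.32pt, 136.60pt, 251.08pt, 461.48pt, 848.20pt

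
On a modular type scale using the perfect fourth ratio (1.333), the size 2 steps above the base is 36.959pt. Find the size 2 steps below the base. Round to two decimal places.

11.71pt

36.959 ÷ 1.333⁴ = 36.959 ÷ 3.15733 ≈ 11.706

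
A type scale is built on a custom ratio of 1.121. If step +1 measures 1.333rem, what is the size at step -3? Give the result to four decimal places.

1.333 ÷ 1.121⁴ = 1.333 ÷ 1.57915 ≈ 0.8441

0.8441rem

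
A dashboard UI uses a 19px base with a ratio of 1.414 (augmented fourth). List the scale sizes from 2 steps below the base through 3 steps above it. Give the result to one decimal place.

Step -2: 19.0 ÷ 1.414² = 9.5
Step -1: 19.0 ÷ 1.414 = 13.4
Step 0: 19px
Step 1: 19.0 × 1.414 = 26.9
Step 2: 19.0 × 1.414² = 38.0
Step 3: 19.0 × 1.414³ = 53.7

9.5px, 13.4px, 19.0px, 26.9px, 38.0px, 53.7px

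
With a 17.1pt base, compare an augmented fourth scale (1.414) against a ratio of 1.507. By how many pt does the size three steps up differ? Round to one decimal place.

Augmented fourth: 17.1 × 1.414³ = 48.344pt
At 1.507: 17.1 × 1.507³ = 58.524pt
Difference: 58.524 − 48.344 = 10.180pt

10.2pt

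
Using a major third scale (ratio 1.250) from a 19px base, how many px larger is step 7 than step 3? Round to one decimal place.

Step 3: 19.0 × 1.250³ = 37.109px
Step 7: 19.0 × 1.250⁷ = 90.599px
Difference: 90.599 − 37.109 = 53.490px

53.5px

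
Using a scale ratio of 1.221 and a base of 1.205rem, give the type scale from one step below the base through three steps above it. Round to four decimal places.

0.9869rem, 1.2050rem, 1.4713rem, 1.7965rem, 2.1935rem

Step -1: 1.205 ÷ 1.221 = 0.9869
Step 0: 1.205rem
Step 1: 1.205 × 1.221 = 1.4713
Step 2: 1.205 × 1.221² = 1.7965
Step 3: 1.205 × 1.221³ = 2.1935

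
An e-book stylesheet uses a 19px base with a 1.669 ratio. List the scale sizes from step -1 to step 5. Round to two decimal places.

Step -1: 19.0 ÷ 1.669 = 11.38
Step 0: 19px
Step 1: 19.0 × 1.669 = 31.71
Step 2: 19.0 × 1.669² = 52.93
Step 3: 19.0 × 1.669³ = 88.33
Step 4: 19.0 × 1.669⁴ = 147.43
Step 5: 19.0 × 1.669⁵ = 246.06

11.38px, 19.00px, 31.71px, 52.93px, 88.33px, 147.43px, 246.06px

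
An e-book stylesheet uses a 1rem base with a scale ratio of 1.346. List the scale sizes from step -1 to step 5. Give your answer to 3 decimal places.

0.743rem, 1.000rem, 1.346rem, 1.812rem, 2.439rem, 3.282rem, 4.418rem

Step -1: 1.0 ÷ 1.346 = 0.743
Step 0: 1rem
Step 1: 1.0 × 1.346 = 1.346
Step 2: 1.0 × 1.346² = 1.812
Step 3: 1.0 × 1.346³ = 2.439
Step 4: 1.0 × 1.346⁴ = 3.282
Step 5: 1.0 × 1.346⁵ = 4.418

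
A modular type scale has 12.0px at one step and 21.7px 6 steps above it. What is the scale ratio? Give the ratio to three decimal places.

1.104

r⁶ = 21.7 / 12.0, so r = (21.7/12.0)^(1/6).
r = 1.8083^(1/6) ≈ 1.1038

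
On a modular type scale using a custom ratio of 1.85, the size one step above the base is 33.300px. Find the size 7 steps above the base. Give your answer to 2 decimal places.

1334.98px

The gap is 7 − (1) = 6 steps, so the factor is 1.85^6.
33.300 × 1.85⁶ = 33.300 × 40.08948 ≈ 1334.980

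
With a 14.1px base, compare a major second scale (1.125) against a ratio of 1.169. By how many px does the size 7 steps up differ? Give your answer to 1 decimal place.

9.9px

Major second: 14.1 × 1.125⁷ = 32.158px
At 1.169: 14.1 × 1.169⁷ = 42.065px
Difference: 42.065 − 32.158 = 9.907px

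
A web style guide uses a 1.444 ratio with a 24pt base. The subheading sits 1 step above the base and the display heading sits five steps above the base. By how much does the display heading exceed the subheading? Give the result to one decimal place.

116.0pt

Step 1: 24.0 × 1.444 = 34.656pt
Step 5: 24.0 × 1.444⁵ = 150.677pt
Difference: 150.677 − 34.656 = 116.021pt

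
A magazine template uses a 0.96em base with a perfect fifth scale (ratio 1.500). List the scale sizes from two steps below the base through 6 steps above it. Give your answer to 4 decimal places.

Step -2: 0.96 ÷ 1.500² = 0.4267
Step -1: 0.96 ÷ 1.500 = 0.6400
Step 0: 0.96em
Step 1: 0.96 × 1.500 = 1.4400
Step 2: 0.96 × 1.500² = 2.1600
Step 3: 0.96 × 1.500³ = 3.2400
Step 4: 0.96 × 1.500⁴ = 4.8600
Step 5: 0.96 × 1.500⁵ = 7.2900
Step 6: 0.96 × 1.500⁶ = 10.9350

0.4267em, 0.6400em, 0.9600em, 1.4400em, 2.1600em, 3.2400em, 4.8600em, 7.2900em, 10.9350em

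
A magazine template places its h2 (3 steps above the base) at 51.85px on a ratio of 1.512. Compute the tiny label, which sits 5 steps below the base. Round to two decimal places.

51.85 ÷ 1.512⁸ = 51.85 ÷ 27.31583 ≈ 1.898

1.90px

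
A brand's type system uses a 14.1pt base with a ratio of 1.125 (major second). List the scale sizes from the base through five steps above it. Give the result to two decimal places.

14.10pt, 15.86pt, 17.85pt, 20.08pt, 22.59pt, 25.41pt

Step 0: 14.1pt
Step 1: 14.1 × 1.125 = 15.86
Step 2: 14.1 × 1.125² = 17.85
Step 3: 14.1 × 1.125³ = 20.08
Step 4: 14.1 × 1.125⁴ = 22.59
Step 5: 14.1 × 1.125⁵ = 25.41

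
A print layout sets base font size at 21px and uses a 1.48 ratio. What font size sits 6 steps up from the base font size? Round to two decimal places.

21.0 × 1.48⁶ = 21.0 × 10.50922 ≈ 220.69

220.69px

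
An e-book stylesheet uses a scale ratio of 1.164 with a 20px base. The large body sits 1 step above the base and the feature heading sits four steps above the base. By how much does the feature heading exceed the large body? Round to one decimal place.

Step 1: 20.0 × 1.164 = 23.280px
Step 4: 20.0 × 1.164⁴ = 36.715px
Difference: 36.715 − 23.280 = 13.435px

13.4px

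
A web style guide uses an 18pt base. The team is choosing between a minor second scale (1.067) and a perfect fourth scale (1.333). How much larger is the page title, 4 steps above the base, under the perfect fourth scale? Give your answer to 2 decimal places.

Minor second: 18.0 × 1.067⁴ = 23.3308pt
Perfect fourth: 18.0 × 1.333⁴ = 56.8320pt
Difference: 56.8320 − 23.3308 = 33.5012pt

33.50pt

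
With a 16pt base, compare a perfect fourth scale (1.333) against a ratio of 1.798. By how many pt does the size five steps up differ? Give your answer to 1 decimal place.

233.3pt

Perfect fourth: 16.0 × 1.333⁵ = 67.340pt
At 1.798: 16.0 × 1.798⁵ = 300.655pt
Difference: 300.655 − 67.340 = 233.315pt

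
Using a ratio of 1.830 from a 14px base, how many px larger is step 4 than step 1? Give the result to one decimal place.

Step 1: 14.0 × 1.830 = 25.620px
Step 4: 14.0 × 1.830⁴ = 157.012px
Difference: 157.012 − 25.620 = 131.392px

131.4px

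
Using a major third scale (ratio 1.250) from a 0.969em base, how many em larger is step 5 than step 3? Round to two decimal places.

Step 3: 0.969 × 1.250³ = 1.8926em
Step 5: 0.969 × 1.250⁵ = 2.9572em
Difference: 2.9572 − 1.8926 = 1.0646em

1.06em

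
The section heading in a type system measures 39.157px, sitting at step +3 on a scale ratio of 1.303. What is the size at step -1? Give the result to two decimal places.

13.58px

39.157 ÷ 1.303⁴ = 39.157 ÷ 2.88256 ≈ 13.584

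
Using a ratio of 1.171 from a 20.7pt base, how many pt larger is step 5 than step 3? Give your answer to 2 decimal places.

12.34pt

Step 3: 20.7 × 1.171³ = 33.2385pt
Step 5: 20.7 × 1.171⁵ = 45.5780pt
Difference: 45.5780 − 33.2385 = 12.3395pt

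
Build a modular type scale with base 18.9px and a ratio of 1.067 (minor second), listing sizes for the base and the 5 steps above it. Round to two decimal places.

18.90px, 20.17px, 21.52px, 22.96px, 24.50px, 26.14px

Step 0: 18.9px
Step 1: 18.9 × 1.067 = 20.17
Step 2: 18.9 × 1.067² = 21.52
Step 3: 18.9 × 1.067³ = 22.96
Step 4: 18.9 × 1.067⁴ = 24.50
Step 5: 18.9 × 1.067⁵ = 26.14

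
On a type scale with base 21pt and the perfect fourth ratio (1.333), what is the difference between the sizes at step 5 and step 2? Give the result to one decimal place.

Step 2: 21.0 × 1.333² = 37.315pt
Step 5: 21.0 × 1.333⁵ = 88.383pt
Difference: 88.383 − 37.315 = 51.068pt

51.1pt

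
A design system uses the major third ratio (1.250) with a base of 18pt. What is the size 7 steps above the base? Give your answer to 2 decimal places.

Each step on a modular scale multiplies by the ratio, so the size n steps from the base is base × ratioⁿ.
18.0 × 1.250⁷ = 18.0 × 4.76837 ≈ 85.83

85.83pt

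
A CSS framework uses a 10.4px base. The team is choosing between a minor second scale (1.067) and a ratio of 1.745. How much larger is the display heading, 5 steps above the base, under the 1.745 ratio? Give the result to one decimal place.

Minor second: 10.4 × 1.067⁵ = 14.383px
At 1.745: 10.4 × 1.745⁵ = 168.271px
Difference: 168.271 − 14.383 = 153.888px

153.9px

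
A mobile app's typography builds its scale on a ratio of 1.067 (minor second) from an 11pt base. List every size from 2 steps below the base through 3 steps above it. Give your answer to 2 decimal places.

Step -2: 11.0 ÷ 1.067² = 9.66
Step -1: 11.0 ÷ 1.067 = 10.31
Step 0: 11pt
Step 1: 11.0 × 1.067 = 11.74
Step 2: 11.0 × 1.067² = 12.52
Step 3: 11.0 × 1.067³ = 13.36

9.66pt, 10.31pt, 11.00pt, 11.74pt, 12.52pt, 13.36pt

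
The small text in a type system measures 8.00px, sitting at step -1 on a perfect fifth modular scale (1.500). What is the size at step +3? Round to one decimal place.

40.5px

Moving from step -1 to step +3 is 4 steps up, so multiply by r⁴.
8.00 × 1.500⁴ = 8.00 × 5.06250 ≈ 40.500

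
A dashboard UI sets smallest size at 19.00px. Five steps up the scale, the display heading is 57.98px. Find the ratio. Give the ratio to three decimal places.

The ratio satisfies 19.00 × r⁵ = 57.98, so r = (57.98 / 19.00)^(1/5).
r = 3.0516^(1/5) ≈ 1.2500

1.250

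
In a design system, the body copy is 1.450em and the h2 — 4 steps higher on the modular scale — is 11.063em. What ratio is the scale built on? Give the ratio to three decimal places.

1.662

r⁴ = 11.063 / 1.450, so r = (11.063/1.450)^(1/4).
r = 7.6297^(1/4) ≈ 1.6620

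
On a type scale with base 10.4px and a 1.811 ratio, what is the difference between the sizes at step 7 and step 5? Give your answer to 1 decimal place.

Step 5: 10.4 × 1.811⁵ = 202.594px
Step 7: 10.4 × 1.811⁷ = 664.450px
Difference: 664.450 − 202.594 = 461.856px

461.9px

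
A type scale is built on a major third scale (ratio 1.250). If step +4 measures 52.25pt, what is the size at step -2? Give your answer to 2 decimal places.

13.70pt

Moving from step +4 to step -2 is 6 steps down, so divide by r⁶.
52.25 ÷ 1.250⁶ = 52.25 ÷ 3.81470 ≈ 13.697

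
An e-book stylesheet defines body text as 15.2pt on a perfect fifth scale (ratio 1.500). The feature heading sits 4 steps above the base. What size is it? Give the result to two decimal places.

15.2 × 1.500⁴ = 15.2 × 5.06250 ≈ 76.95

76.95pt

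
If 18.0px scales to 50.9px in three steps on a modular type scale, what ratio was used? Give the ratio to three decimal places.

r³ = 50.9 / 18.0, so r = (50.9/18.0)^(1/3).
r = 2.8278^(1/3) ≈ 1.4141

1.414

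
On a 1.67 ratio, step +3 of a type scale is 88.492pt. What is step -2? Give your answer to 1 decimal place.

88.492 ÷ 1.67⁵ = 88.492 ÷ 12.98920 ≈ 6.813

6.8pt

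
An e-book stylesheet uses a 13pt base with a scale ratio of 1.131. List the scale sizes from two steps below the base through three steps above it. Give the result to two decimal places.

Step -2: 13.0 ÷ 1.131² = 10.16
Step -1: 13.0 ÷ 1.131 = 11.49
Step 0: 13pt
Step 1: 13.0 × 1.131 = 14.70
Step 2: 13.0 × 1.131² = 16.63
Step 3: 13.0 × 1.131³ = 18.81

10.16pt, 11.49pt, 13.00pt, 14.70pt, 16.63pt, 18.81pt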